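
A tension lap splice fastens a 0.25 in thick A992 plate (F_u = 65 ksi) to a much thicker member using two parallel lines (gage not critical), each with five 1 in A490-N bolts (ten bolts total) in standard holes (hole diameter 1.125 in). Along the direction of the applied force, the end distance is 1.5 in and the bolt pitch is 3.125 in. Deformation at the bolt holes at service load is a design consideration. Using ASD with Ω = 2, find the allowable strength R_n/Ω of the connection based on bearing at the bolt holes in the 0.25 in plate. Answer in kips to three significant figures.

174 kips

Per bolt r_n = 1.2 l_c t F_u ≤ 2.4 d t F_u; upper limit = 2.4 × 1 × 0.25 × 65 = 39 kips.
Edge bolt: l_c = 1.5 − 1.125/2 = 0.9375 in → 1.2 × 0.9375 × 0.25 × 65 = 18.28 → r_n = 18.28 kips.
Interior bolts: l_c = 3.125 − 1.125 = 2 in → 1.2 × 2 × 0.25 × 65 = 39 → r_n = 39 kips.
R_n = 2 × 18.28 + 8 × 39 = 348.6 kips.
Allowable strength R_n/Ω = 348.6 / 2 = 174 kips.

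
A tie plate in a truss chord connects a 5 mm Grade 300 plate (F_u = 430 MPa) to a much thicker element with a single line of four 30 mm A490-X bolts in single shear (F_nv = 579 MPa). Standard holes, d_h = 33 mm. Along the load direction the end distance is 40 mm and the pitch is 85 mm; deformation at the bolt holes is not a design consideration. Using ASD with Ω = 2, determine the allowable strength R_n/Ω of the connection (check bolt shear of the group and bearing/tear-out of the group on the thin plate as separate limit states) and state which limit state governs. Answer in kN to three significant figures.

Bolt shear: A_b = π·30²/4 = 706.9 mm²; R_n = 579 × 706.9 × 4 × 1 / 1000 = 1637 kN → 1637 / 2 = 819 kN.
Bearing (1.5 l_c t F_u ≤ 3.0 d t F_u): upper limit = 3.0·30·5·430 / 1000 = 193.5 kN.
  Edge l_c = 40 − 33/2 = 23.5 → r_n = 75.79 kN; interior l_c = 85 − 33 = 52 → r_n = 167.7 kN.
  R_n,bearing = 1·75.79 + 3·167.7 = 578.9 kN → 578.9 / 2 = 289 kN.
Bearing governs: 289 kN.

289 kN (bearing governs)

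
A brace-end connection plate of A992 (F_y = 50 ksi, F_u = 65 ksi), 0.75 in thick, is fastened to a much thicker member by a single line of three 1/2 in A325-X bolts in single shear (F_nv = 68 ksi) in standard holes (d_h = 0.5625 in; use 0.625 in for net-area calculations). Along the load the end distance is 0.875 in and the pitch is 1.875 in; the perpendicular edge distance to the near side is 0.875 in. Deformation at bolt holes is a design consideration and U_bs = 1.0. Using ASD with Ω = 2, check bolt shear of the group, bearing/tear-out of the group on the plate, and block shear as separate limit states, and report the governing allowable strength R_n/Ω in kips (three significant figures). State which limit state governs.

Bolt shear: A_b = π·0.5²/4 = 0.1963 in²; R_n = 68 × 0.1963 × 3 × 1 = 40.06 kips → 40.06 / 2 = 20 kips.
Bearing: edge l_c = 0.5938, r_n = 34.73 kips; interior l_c = 1.312, r_n = 58.5 kips; R_n = 34.73 + 2·58.5 = 151.7 kips → 75.9 kips.
Block shear: A_gv = 3.469, A_nv = 2.297, A_nt = 0.4219 in²; R_n = min(0.6F_uA_nv, 0.6F_yA_gv) + U_bs·F_u·A_nt = 117 kips → 58.5 kips.
Bolt shear governs: 20 kips.

20 kips (bolt shear governs)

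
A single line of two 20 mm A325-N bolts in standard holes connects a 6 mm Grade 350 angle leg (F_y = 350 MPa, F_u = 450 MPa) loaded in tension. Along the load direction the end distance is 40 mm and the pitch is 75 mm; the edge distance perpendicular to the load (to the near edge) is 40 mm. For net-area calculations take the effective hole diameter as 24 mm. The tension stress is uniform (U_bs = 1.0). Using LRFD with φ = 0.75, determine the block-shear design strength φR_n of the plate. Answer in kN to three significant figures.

Shear plane L_v = 40 + 1·75 = 115 mm; A_gv = 115 × 6 = 690 mm².
A_nv = (115 − 1.5·24) × 6 = 474 mm².
A_nt = (40 − 0.5·24) × 6 = 168 mm².
0.6 F_u A_nv = 128 kN; 0.6 F_y A_gv = 144.9 kN → shear rupture governs the shear term.
R_n = 128 + 1.0 × 450 × 168 / 1000 = 203.6 kN.
Design strength φR_n = 0.75 × 203.6 = 153 kN.

153 kN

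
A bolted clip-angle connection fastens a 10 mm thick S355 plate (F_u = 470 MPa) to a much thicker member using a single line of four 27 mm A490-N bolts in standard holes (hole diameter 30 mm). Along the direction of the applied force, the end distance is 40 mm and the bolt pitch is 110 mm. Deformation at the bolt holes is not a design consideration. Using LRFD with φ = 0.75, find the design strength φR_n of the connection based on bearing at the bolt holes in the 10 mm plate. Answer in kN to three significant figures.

Per bolt r_n = 1.5 l_c t F_u ≤ 3.0 d t F_u; upper limit = 3.0 × 27 × 10 × 470 / 1000 = 380.7 kN.
Edge bolt: l_c = 40 − 30/2 = 25 mm → 1.5 × 25 × 10 × 470 / 1000 = 176.2 → r_n = 176.2 kN.
Interior bolts: l_c = 110 − 30 = 80 mm → 1.5 × 80 × 10 × 470 / 1000 = 564 → r_n = 380.7 kN.
R_n = 1 × 176.2 + 3 × 380.7 = 1318 kN.
Design strength φR_n = 0.75 × 1318 = 989 kN.

989 kN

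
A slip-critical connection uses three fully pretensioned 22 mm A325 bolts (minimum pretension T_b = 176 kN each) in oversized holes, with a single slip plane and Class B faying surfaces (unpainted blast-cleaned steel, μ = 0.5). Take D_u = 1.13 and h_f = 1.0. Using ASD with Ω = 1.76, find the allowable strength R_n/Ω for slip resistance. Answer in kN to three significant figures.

170 kN

R_n = μ · D_u · h_f · T_b · n_s · n_b = 0.5 × 1.13 × 1.0 × 176 × 1 × 3 = 298.3 kN.
Allowable strength R_n/Ω = 298.3 / 1.76 = 170 kN.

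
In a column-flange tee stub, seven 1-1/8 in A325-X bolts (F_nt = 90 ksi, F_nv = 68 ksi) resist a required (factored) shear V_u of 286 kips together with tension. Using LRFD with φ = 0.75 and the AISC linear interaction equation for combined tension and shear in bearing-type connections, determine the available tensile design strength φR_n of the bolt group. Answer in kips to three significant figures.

232 kips

A_b = π·1.125²/4 = 0.994 in²; f_rv = 286 / (7 × 0.994) = 41.1 ksi.
F'_nt = 1.3 F_nt − (F_nt / φF_nv) f_rv = 1.3·90 − (90/(0.75·68))·41.1 = 44.47 ksi, capped at F_nt → F'_nt = 44.47 ksi.
R_n = F'_nt · A_b · n = 44.47 × 0.994 × 7 = 309.4 kips.
Design strength φR_n = 0.75 × 309.4 = 232 kips.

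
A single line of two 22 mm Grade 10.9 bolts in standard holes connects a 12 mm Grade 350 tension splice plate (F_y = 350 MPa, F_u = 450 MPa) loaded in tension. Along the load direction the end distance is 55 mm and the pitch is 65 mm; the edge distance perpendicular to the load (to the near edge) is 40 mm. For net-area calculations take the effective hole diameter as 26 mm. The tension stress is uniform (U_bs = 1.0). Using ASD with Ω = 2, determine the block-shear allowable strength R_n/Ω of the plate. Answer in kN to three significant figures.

Shear plane L_v = 55 + 1·65 = 120 mm; A_gv = 120 × 12 = 1440 mm².
A_nv = (120 − 1.5·26) × 12 = 972 mm².
A_nt = (40 − 0.5·26) × 12 = 324 mm².
0.6 F_u A_nv = 262.4 kN; 0.6 F_y A_gv = 302.4 kN → shear rupture governs the shear term.
R_n = 262.4 + 1.0 × 450 × 324 / 1000 = 408.2 kN.
Allowable strength R_n/Ω = 408.2 / 2 = 204 kN.

204 kN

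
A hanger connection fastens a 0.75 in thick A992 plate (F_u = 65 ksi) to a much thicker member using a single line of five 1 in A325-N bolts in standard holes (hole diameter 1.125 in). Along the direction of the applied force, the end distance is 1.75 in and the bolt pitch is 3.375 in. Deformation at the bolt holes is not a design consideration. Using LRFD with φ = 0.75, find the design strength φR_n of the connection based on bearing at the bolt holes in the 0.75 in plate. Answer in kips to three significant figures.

Per bolt r_n = 1.5 l_c t F_u ≤ 3.0 d t F_u; upper limit = 3.0 × 1 × 0.75 × 65 = 146.2 kips.
Edge bolt: l_c = 1.75 − 1.125/2 = 1.188 in → 1.5 × 1.188 × 0.75 × 65 = 86.84 → r_n = 86.84 kips.
Interior bolts: l_c = 3.375 − 1.125 = 2.25 in → 1.5 × 2.25 × 0.75 × 65 = 164.5 → r_n = 146.2 kips.
R_n = 1 × 86.84 + 4 × 146.2 = 671.8 kips.
Design strength φR_n = 0.75 × 671.8 = 504 kips.

504 kips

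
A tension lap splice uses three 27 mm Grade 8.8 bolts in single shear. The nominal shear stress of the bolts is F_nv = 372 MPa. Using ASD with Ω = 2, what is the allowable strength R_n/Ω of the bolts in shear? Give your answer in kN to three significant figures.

319 kN

A_b = π × 27² / 4 = 572.6 mm².
R_n = F_nv · A_b · n · n_s = 372 × 572.6 × 3 × 1 / 1000 = 639 kN.
Allowable strength R_n/Ω = 639 / 2 = 319 kN.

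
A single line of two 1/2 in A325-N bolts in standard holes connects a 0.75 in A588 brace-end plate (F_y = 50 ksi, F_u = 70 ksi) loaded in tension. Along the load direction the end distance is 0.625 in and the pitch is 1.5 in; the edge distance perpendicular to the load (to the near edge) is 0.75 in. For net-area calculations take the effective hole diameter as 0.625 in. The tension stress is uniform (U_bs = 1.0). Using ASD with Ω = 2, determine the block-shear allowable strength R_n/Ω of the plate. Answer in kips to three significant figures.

30.2 kips

Shear plane L_v = 0.625 + 1·1.5 = 2.125 in; A_gv = 2.125 × 0.75 = 1.594 in².
A_nv = (2.125 − 1.5·0.625) × 0.75 = 0.8906 in².
A_nt = (0.75 − 0.5·0.625) × 0.75 = 0.3281 in².
0.6 F_u A_nv = 37.41 kips; 0.6 F_y A_gv = 47.81 kips → shear rupture governs the shear term.
R_n = 37.41 + 1.0 × 70 × 0.3281 = 60.38 kips.
Allowable strength R_n/Ω = 60.38 / 2 = 30.2 kips.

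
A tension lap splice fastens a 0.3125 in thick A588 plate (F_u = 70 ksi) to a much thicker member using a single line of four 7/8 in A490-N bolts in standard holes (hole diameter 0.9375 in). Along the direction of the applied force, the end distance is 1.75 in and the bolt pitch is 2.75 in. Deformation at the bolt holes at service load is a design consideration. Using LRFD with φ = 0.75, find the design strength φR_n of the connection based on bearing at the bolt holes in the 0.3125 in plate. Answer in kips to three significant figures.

129 kips

Per bolt r_n = 1.2 l_c t F_u ≤ 2.4 d t F_u; upper limit = 2.4 × 0.875 × 0.3125 × 70 = 45.94 kips.
Edge bolt: l_c = 1.75 − 0.9375/2 = 1.281 in → 1.2 × 1.281 × 0.3125 × 70 = 33.63 → r_n = 33.63 kips.
Interior bolts: l_c = 2.75 − 0.9375 = 1.812 in → 1.2 × 1.812 × 0.3125 × 70 = 47.58 → r_n = 45.94 kips.
R_n = 1 × 33.63 + 3 × 45.94 = 171.4 kips.
Design strength φR_n = 0.75 × 171.4 = 129 kips.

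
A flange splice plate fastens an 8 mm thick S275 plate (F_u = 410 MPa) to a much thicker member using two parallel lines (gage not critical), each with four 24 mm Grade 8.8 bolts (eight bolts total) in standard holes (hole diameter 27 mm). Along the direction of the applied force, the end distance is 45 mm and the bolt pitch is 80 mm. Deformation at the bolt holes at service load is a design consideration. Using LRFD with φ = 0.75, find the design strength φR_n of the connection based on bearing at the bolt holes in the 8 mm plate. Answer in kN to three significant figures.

Per bolt r_n = 1.2 l_c t F_u ≤ 2.4 d t F_u; upper limit = 2.4 × 24 × 8 × 410 / 1000 = 188.9 kN.
Edge bolt: l_c = 45 − 27/2 = 31.5 mm → 1.2 × 31.5 × 8 × 410 / 1000 = 124 → r_n = 124 kN.
Interior bolts: l_c = 80 − 27 = 53 mm → 1.2 × 53 × 8 × 410 / 1000 = 208.6 → r_n = 188.9 kN.
R_n = 2 × 124 + 6 × 188.9 = 1382 kN.
Design strength φR_n = 0.75 × 1382 = 1040 kN.

1040 kN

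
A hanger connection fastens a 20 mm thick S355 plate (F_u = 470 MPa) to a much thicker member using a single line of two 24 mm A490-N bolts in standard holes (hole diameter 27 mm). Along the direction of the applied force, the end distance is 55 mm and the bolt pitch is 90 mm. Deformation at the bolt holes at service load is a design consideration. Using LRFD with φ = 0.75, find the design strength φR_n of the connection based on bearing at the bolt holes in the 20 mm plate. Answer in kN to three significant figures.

Per bolt r_n = 1.2 l_c t F_u ≤ 2.4 d t F_u; upper limit = 2.4 × 24 × 20 × 470 / 1000 = 541.4 kN.
Edge bolt: l_c = 55 − 27/2 = 41.5 mm → 1.2 × 41.5 × 20 × 470 / 1000 = 468.1 → r_n = 468.1 kN.
Interior bolts: l_c = 90 − 27 = 63 mm → 1.2 × 63 × 20 × 470 / 1000 = 710.6 → r_n = 541.4 kN.
R_n = 1 × 468.1 + 1 × 541.4 = 1010 kN.
Design strength φR_n = 0.75 × 1010 = 757 kN.

757 kN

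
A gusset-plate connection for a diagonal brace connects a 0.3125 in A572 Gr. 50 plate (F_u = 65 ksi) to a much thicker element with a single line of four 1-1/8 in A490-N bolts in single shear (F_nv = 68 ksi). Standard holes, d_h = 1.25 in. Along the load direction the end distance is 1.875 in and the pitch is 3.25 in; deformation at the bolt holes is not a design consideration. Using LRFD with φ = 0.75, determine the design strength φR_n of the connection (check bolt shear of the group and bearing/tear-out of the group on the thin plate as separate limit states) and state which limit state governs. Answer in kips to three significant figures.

166 kips (bearing governs)

Bolt shear: A_b = π·1.125²/4 = 0.994 in²; R_n = 68 × 0.994 × 4 × 1 = 270.4 kips → 0.75 × 270.4 = 203 kips.
Bearing (1.5 l_c t F_u ≤ 3.0 d t F_u): upper limit = 3.0·1.125·0.3125·65 = 68.55 kips.
  Edge l_c = 1.875 − 1.25/2 = 1.25 → r_n = 38.09 kips; interior l_c = 3.25 − 1.25 = 2 → r_n = 60.94 kips.
  R_n,bearing = 1·38.09 + 3·60.94 = 220.9 kips → 0.75 × 220.9 = 166 kips.
Bearing governs: 166 kips.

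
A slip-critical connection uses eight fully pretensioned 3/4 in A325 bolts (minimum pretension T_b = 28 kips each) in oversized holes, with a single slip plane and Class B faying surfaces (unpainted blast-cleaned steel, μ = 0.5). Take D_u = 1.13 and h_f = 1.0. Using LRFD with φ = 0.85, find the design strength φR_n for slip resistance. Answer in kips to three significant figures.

108 kips

R_n = μ · D_u · h_f · T_b · n_s · n_b = 0.5 × 1.13 × 1.0 × 28 × 1 × 8 = 126.6 kips.
Design strength φR_n = 0.85 × 126.6 = 108 kips.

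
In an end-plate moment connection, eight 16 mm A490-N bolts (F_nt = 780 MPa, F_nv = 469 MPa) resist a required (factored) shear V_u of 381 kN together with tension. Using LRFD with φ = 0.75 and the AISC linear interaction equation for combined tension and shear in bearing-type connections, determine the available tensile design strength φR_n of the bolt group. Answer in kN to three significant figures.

590 kN

A_b = π·16²/4 = 201.1 mm²; f_rv = 381 × 1000 / (8 × 201.1) = 236.9 MPa.
F'_nt = 1.3 F_nt − (F_nt / φF_nv) f_rv = 1.3·780 − (780/(0.75·469))·236.9 = 488.8 MPa, capped at F_nt → F'_nt = 488.8 MPa.
R_n = F'_nt · A_b · n = 488.8 × 201.1 × 8 / 1000 = 786.2 kN.
Design strength φR_n = 0.75 × 786.2 = 590 kN.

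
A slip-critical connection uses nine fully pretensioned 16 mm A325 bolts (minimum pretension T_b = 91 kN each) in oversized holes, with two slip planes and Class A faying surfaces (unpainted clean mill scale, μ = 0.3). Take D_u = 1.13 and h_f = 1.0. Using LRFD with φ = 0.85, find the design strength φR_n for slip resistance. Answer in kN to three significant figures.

472 kN

R_n = μ · D_u · h_f · T_b · n_s · n_b = 0.3 × 1.13 × 1.0 × 91 × 2 × 9 = 555.3 kN.
Design strength φR_n = 0.85 × 555.3 = 472 kN.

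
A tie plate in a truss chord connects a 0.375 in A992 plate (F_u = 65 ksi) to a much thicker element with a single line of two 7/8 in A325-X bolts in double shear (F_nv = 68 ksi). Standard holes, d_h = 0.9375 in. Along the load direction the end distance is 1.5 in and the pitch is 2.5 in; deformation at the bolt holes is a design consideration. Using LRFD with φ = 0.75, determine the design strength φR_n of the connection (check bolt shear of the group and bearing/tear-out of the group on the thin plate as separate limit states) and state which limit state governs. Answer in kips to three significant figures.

56.9 kips (bearing governs)

Bolt shear: A_b = π·0.875²/4 = 0.6013 in²; R_n = 68 × 0.6013 × 2 × 2 = 163.6 kips → 0.75 × 163.6 = 123 kips.
Bearing (1.2 l_c t F_u ≤ 2.4 d t F_u): upper limit = 2.4·0.875·0.375·65 = 51.19 kips.
  Edge l_c = 1.5 − 0.9375/2 = 1.031 → r_n = 30.16 kips; interior l_c = 2.5 − 0.9375 = 1.562 → r_n = 45.7 kips.
  R_n,bearing = 1·30.16 + 1·45.7 = 75.87 kips → 0.75 × 75.87 = 56.9 kips.
Bearing governs: 56.9 kips.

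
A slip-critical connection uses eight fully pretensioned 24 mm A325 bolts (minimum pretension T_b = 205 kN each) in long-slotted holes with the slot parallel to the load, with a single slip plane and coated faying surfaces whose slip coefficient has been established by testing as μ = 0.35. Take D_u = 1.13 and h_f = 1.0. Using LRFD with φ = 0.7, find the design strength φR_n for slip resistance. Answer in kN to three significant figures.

R_n = μ · D_u · h_f · T_b · n_s · n_b = 0.35 × 1.13 × 1.0 × 205 × 1 × 8 = 648.6 kN.
Design strength φR_n = 0.7 × 648.6 = 454 kN.

454 kN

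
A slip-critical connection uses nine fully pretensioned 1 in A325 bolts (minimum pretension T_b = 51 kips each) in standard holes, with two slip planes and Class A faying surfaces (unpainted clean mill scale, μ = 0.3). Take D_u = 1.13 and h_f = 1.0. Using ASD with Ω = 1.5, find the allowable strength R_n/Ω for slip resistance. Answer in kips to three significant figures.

207 kips

R_n = μ · D_u · h_f · T_b · n_s · n_b = 0.3 × 1.13 × 1.0 × 51 × 2 × 9 = 311.2 kips.
Allowable strength R_n/Ω = 311.2 / 1.5 = 207 kips.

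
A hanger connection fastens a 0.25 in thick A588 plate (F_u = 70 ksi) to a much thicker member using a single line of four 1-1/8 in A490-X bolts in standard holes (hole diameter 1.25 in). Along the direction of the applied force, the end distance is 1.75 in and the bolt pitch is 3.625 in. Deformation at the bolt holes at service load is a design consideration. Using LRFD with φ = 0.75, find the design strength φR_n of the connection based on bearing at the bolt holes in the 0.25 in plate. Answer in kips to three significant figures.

Per bolt r_n = 1.2 l_c t F_u ≤ 2.4 d t F_u; upper limit = 2.4 × 1.125 × 0.25 × 70 = 47.25 kips.
Edge bolt: l_c = 1.75 − 1.25/2 = 1.125 in → 1.2 × 1.125 × 0.25 × 70 = 23.62 → r_n = 23.62 kips.
Interior bolts: l_c = 3.625 − 1.25 = 2.375 in → 1.2 × 2.375 × 0.25 × 70 = 49.88 → r_n = 47.25 kips.
R_n = 1 × 23.62 + 3 × 47.25 = 165.4 kips.
Design strength φR_n = 0.75 × 165.4 = 124 kips.

124 kips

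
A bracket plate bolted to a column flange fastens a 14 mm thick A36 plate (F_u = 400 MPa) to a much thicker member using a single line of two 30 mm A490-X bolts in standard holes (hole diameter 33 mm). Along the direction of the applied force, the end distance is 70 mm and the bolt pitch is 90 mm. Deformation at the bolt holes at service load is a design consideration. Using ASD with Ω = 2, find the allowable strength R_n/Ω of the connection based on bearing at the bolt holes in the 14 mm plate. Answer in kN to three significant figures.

371 kN

Per bolt r_n = 1.2 l_c t F_u ≤ 2.4 d t F_u; upper limit = 2.4 × 30 × 14 × 400 / 1000 = 403.2 kN.
Edge bolt: l_c = 70 − 33/2 = 53.5 mm → 1.2 × 53.5 × 14 × 400 / 1000 = 359.5 → r_n = 359.5 kN.
Interior bolts: l_c = 90 − 33 = 57 mm → 1.2 × 57 × 14 × 400 / 1000 = 383 → r_n = 383 kN.
R_n = 1 × 359.5 + 1 × 383 = 742.6 kN.
Allowable strength R_n/Ω = 742.6 / 2 = 371 kN.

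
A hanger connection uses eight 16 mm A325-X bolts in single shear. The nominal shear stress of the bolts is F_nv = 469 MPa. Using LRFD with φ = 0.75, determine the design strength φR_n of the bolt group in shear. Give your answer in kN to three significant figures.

A_b = π × 16² / 4 = 201.1 mm².
R_n = F_nv · A_b · n · n_s = 469 × 201.1 × 8 × 1 / 1000 = 754.4 kN.
Design strength φR_n = 0.75 × 754.4 = 566 kN.

566 kN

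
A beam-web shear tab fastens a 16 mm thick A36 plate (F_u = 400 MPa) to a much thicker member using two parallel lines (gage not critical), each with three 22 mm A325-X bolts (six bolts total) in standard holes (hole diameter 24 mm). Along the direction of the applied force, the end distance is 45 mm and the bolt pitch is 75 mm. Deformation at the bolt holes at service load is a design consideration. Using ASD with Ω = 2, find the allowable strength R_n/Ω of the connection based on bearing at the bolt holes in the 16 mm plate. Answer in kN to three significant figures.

929 kN

Per bolt r_n = 1.2 l_c t F_u ≤ 2.4 d t F_u; upper limit = 2.4 × 22 × 16 × 400 / 1000 = 337.9 kN.
Edge bolt: l_c = 45 − 24/2 = 33 mm → 1.2 × 33 × 16 × 400 / 1000 = 253.4 → r_n = 253.4 kN.
Interior bolts: l_c = 75 − 24 = 51 mm → 1.2 × 51 × 16 × 400 / 1000 = 391.7 → r_n = 337.9 kN.
R_n = 2 × 253.4 + 4 × 337.9 = 1859 kN.
Allowable strength R_n/Ω = 1859 / 2 = 929 kN.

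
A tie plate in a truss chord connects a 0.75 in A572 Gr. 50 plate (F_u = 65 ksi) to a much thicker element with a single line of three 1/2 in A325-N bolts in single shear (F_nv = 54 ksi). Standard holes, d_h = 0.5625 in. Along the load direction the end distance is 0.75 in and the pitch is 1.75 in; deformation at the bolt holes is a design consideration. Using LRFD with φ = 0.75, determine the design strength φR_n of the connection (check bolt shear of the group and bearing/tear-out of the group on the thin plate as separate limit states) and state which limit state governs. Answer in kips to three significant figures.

Bolt shear: A_b = π·0.5²/4 = 0.1963 in²; R_n = 54 × 0.1963 × 3 × 1 = 31.81 kips → 0.75 × 31.81 = 23.9 kips.
Bearing (1.2 l_c t F_u ≤ 2.4 d t F_u): upper limit = 2.4·0.5·0.75·65 = 58.5 kips.
  Edge l_c = 0.75 − 0.5625/2 = 0.4688 → r_n = 27.42 kips; interior l_c = 1.75 − 0.5625 = 1.188 → r_n = 58.5 kips.
  R_n,bearing = 1·27.42 + 2·58.5 = 144.4 kips → 0.75 × 144.4 = 108 kips.
Bolt shear governs: 23.9 kips.

23.9 kips (bolt shear governs)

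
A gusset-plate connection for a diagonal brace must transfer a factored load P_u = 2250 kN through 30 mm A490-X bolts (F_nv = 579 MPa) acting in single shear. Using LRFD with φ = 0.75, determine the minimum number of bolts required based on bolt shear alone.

A_b = π·30²/4 = 706.9 mm².
Per-bolt design strength φR_n = 0.75 × 579 × 706.9 × 1 / 1000 = 307 kN.
n ≥ 2250 / 307 = 7.33 → use 8 bolts.

8 bolts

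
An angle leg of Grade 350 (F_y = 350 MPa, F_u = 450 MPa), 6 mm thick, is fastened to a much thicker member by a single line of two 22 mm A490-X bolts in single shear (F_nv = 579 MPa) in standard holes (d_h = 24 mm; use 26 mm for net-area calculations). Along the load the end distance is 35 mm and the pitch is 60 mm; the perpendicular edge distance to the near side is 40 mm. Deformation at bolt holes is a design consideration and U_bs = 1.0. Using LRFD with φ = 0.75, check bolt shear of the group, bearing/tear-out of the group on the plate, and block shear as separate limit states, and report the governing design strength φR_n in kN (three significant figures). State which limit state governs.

Bolt shear: A_b = π·22²/4 = 380.1 mm²; R_n = 579 × 380.1 × 2 × 1 / 1000 = 440.2 kN → 0.75 × 440.2 = 330 kN.
Bearing: edge l_c = 23, r_n = 74.52 kN; interior l_c = 36, r_n = 116.6 kN; R_n = 74.52 + 1·116.6 = 191.2 kN → 143 kN.
Block shear: A_gv = 570, A_nv = 336, A_nt = 162 mm²; R_n = min(0.6F_uA_nv, 0.6F_yA_gv) + U_bs·F_u·A_nt = 163.6 kN → 123 kN.
Block shear governs: 123 kN.

123 kN (block shear governs)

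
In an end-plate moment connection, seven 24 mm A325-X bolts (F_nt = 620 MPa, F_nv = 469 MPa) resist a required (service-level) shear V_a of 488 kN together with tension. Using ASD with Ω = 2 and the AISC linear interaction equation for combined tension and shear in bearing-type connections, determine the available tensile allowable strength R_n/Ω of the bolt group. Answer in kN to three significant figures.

A_b = π·24²/4 = 452.4 mm²; f_rv = 488 × 1000 / (7 × 452.4) = 154.1 MPa.
F'_nt = 1.3 F_nt − (Ω F_nt / F_nv) f_rv = 1.3·620 − (2·620/469)·154.1 = 398.6 MPa, capped at F_nt → F'_nt = 398.6 MPa.
R_n = F'_nt · A_b · n = 398.6 × 452.4 × 7 / 1000 = 1262 kN.
Allowable strength R_n/Ω = 1262 / 2 = 631 kN.

631 kN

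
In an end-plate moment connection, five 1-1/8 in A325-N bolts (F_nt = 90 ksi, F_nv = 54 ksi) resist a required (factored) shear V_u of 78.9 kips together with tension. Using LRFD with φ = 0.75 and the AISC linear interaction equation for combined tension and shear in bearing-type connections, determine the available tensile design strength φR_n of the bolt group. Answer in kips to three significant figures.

A_b = π·1.125²/4 = 0.994 in²; f_rv = 78.9 / (5 × 0.994) = 15.87 ksi.
F'_nt = 1.3 F_nt − (F_nt / φF_nv) f_rv = 1.3·90 − (90/(0.75·54))·15.87 = 81.72 ksi, capped at F_nt → F'_nt = 81.72 ksi.
R_n = F'_nt · A_b · n = 81.72 × 0.994 × 5 = 406.2 kips.
Design strength φR_n = 0.75 × 406.2 = 305 kips.

305 kips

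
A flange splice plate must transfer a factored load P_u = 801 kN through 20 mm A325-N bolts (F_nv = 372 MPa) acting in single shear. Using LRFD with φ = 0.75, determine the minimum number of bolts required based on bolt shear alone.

10 bolts

A_b = π·20²/4 = 314.2 mm².
Per-bolt design strength φR_n = 0.75 × 372 × 314.2 × 1 / 1000 = 87.65 kN.
n ≥ 801 / 87.65 = 9.139 → use 10 bolts.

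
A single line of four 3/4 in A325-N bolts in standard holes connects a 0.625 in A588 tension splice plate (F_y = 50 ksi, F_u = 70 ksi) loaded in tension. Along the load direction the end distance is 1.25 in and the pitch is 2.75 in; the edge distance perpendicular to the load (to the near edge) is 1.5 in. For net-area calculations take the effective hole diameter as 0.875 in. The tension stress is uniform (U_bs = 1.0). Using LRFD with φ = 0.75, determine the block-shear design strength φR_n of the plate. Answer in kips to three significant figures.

162 kips

Shear plane L_v = 1.25 + 3·2.75 = 9.5 in; A_gv = 9.5 × 0.625 = 5.938 in².
A_nv = (9.5 − 3.5·0.875) × 0.625 = 4.023 in².
A_nt = (1.5 − 0.5·0.875) × 0.625 = 0.6641 in².
0.6 F_u A_nv = 169 kips; 0.6 F_y A_gv = 178.1 kips → shear rupture governs the shear term.
R_n = 169 + 1.0 × 70 × 0.6641 = 215.5 kips.
Design strength φR_n = 0.75 × 215.5 = 162 kips.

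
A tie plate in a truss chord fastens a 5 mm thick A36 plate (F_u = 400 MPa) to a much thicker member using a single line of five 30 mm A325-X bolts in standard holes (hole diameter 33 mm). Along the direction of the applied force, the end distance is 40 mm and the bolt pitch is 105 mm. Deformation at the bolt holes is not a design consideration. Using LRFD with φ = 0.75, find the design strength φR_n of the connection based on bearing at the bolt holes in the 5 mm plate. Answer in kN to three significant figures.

593 kN

Per bolt r_n = 1.5 l_c t F_u ≤ 3.0 d t F_u; upper limit = 3.0 × 30 × 5 × 400 / 1000 = 180 kN.
Edge bolt: l_c = 40 − 33/2 = 23.5 mm → 1.5 × 23.5 × 5 × 400 / 1000 = 70.5 → r_n = 70.5 kN.
Interior bolts: l_c = 105 − 33 = 72 mm → 1.5 × 72 × 5 × 400 / 1000 = 216 → r_n = 180 kN.
R_n = 1 × 70.5 + 4 × 180 = 790.5 kN.
Design strength φR_n = 0.75 × 790.5 = 593 kN.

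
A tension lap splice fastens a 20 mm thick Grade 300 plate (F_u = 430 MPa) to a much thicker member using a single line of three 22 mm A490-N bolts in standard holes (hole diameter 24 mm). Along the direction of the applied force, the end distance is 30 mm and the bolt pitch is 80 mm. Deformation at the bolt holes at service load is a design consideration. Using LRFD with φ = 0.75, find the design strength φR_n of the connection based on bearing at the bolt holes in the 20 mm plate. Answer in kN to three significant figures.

Per bolt r_n = 1.2 l_c t F_u ≤ 2.4 d t F_u; upper limit = 2.4 × 22 × 20 × 430 / 1000 = 454.1 kN.
Edge bolt: l_c = 30 − 24/2 = 18 mm → 1.2 × 18 × 20 × 430 / 1000 = 185.8 → r_n = 185.8 kN.
Interior bolts: l_c = 80 − 24 = 56 mm → 1.2 × 56 × 20 × 430 / 1000 = 577.9 → r_n = 454.1 kN.
R_n = 1 × 185.8 + 2 × 454.1 = 1094 kN.
Design strength φR_n = 0.75 × 1094 = 820 kN.

820 kN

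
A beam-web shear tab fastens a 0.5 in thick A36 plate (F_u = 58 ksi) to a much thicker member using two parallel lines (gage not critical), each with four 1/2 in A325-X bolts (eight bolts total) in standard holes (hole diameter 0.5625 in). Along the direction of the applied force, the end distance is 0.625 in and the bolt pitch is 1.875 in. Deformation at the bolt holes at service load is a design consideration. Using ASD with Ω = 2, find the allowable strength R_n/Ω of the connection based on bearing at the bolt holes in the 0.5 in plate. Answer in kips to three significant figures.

Per bolt r_n = 1.2 l_c t F_u ≤ 2.4 d t F_u; upper limit = 2.4 × 0.5 × 0.5 × 58 = 34.8 kips.
Edge bolt: l_c = 0.625 − 0.5625/2 = 0.3438 in → 1.2 × 0.3438 × 0.5 × 58 = 11.96 → r_n = 11.96 kips.
Interior bolts: l_c = 1.875 − 0.5625 = 1.312 in → 1.2 × 1.312 × 0.5 × 58 = 45.67 → r_n = 34.8 kips.
R_n = 2 × 11.96 + 6 × 34.8 = 232.7 kips.
Allowable strength R_n/Ω = 232.7 / 2 = 116 kips.

116 kips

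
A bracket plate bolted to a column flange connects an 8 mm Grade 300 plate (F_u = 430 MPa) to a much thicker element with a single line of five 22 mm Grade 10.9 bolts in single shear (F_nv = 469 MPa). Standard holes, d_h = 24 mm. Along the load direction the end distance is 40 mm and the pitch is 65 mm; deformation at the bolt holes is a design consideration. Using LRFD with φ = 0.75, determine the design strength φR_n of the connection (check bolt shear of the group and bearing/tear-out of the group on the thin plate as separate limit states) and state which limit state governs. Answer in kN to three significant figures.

Bolt shear: A_b = π·22²/4 = 380.1 mm²; R_n = 469 × 380.1 × 5 × 1 / 1000 = 891.4 kN → 0.75 × 891.4 = 669 kN.
Bearing (1.2 l_c t F_u ≤ 2.4 d t F_u): upper limit = 2.4·22·8·430 / 1000 = 181.6 kN.
  Edge l_c = 40 − 24/2 = 28 → r_n = 115.6 kN; interior l_c = 65 − 24 = 41 → r_n = 169.2 kN.
  R_n,bearing = 1·115.6 + 4·169.2 = 792.6 kN → 0.75 × 792.6 = 594 kN.
Bearing governs: 594 kN.

594 kN (bearing governs)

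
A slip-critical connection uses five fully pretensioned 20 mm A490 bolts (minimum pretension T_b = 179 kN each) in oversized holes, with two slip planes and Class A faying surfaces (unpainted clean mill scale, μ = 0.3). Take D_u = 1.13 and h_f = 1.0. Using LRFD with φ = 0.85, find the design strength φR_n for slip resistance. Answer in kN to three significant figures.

R_n = μ · D_u · h_f · T_b · n_s · n_b = 0.3 × 1.13 × 1.0 × 179 × 2 × 5 = 606.8 kN.
Design strength φR_n = 0.85 × 606.8 = 516 kN.

516 kN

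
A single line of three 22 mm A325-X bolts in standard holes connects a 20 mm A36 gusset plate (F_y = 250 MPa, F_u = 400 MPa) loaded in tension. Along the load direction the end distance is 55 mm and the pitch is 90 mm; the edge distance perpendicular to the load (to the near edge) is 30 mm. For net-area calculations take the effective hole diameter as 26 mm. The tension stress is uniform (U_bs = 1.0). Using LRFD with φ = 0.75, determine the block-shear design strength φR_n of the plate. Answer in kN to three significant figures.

631 kN

Shear plane L_v = 55 + 2·90 = 235 mm; A_gv = 235 × 20 = 4700 mm².
A_nv = (235 − 2.5·26) × 20 = 3400 mm².
A_nt = (30 − 0.5·26) × 20 = 340 mm².
0.6 F_u A_nv = 816 kN; 0.6 F_y A_gv = 705 kN → shear yielding governs the shear term.
R_n = 705 + 1.0 × 400 × 340 / 1000 = 841 kN.
Design strength φR_n = 0.75 × 841 = 631 kN.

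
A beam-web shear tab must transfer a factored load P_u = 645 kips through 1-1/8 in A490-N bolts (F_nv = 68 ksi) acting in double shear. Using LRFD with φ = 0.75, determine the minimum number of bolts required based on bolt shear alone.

A_b = π·1.125²/4 = 0.994 in².
Per-bolt design strength φR_n = 0.75 × 68 × 0.994 × 2 = 101.4 kips.
n ≥ 645 / 101.4 = 6.362 → use 7 bolts.

7 bolts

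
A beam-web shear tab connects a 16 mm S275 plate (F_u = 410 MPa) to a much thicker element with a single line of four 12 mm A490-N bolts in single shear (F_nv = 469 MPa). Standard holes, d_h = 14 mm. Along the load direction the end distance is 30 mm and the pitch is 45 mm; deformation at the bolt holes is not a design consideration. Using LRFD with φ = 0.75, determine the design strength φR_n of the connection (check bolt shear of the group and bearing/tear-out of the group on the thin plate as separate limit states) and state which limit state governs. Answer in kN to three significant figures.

Bolt shear: A_b = π·12²/4 = 113.1 mm²; R_n = 469 × 113.1 × 4 × 1 / 1000 = 212.2 kN → 0.75 × 212.2 = 159 kN.
Bearing (1.5 l_c t F_u ≤ 3.0 d t F_u): upper limit = 3.0·12·16·410 / 1000 = 236.2 kN.
  Edge l_c = 30 − 14/2 = 23 → r_n = 226.3 kN; interior l_c = 45 − 14 = 31 → r_n = 236.2 kN.
  R_n,bearing = 1·226.3 + 3·236.2 = 934.8 kN → 0.75 × 934.8 = 701 kN.
Bolt shear governs: 159 kN.

159 kN (bolt shear governs)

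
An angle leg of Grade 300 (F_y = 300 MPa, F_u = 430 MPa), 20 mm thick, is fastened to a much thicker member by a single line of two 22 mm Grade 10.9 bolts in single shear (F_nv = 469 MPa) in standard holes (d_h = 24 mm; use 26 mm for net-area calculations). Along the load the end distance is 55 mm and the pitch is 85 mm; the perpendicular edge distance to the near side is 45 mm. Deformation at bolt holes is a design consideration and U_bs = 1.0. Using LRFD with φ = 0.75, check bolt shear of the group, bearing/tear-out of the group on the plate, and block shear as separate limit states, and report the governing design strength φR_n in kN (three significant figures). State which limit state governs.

267 kN (bolt shear governs)

Bolt shear: A_b = π·22²/4 = 380.1 mm²; R_n = 469 × 380.1 × 2 × 1 / 1000 = 356.6 kN → 0.75 × 356.6 = 267 kN.
Bearing: edge l_c = 43, r_n = 443.8 kN; interior l_c = 61, r_n = 454.1 kN; R_n = 443.8 + 1·454.1 = 897.8 kN → 673 kN.
Block shear: A_gv = 2800, A_nv = 2020, A_nt = 640 mm²; R_n = min(0.6F_uA_nv, 0.6F_yA_gv) + U_bs·F_u·A_nt = 779.2 kN → 584 kN.
Bolt shear governs: 267 kN.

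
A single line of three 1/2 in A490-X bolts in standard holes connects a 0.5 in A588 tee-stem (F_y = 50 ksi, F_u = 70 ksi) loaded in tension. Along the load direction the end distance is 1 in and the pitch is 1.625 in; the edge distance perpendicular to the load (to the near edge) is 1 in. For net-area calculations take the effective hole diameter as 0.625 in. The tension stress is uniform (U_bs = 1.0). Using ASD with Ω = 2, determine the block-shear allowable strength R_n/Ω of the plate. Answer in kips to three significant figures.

40.2 kips

Shear plane L_v = 1 + 2·1.625 = 4.25 in; A_gv = 4.25 × 0.5 = 2.125 in².
A_nv = (4.25 − 2.5·0.625) × 0.5 = 1.344 in².
A_nt = (1 − 0.5·0.625) × 0.5 = 0.3438 in².
0.6 F_u A_nv = 56.44 kips; 0.6 F_y A_gv = 63.75 kips → shear rupture governs the shear term.
R_n = 56.44 + 1.0 × 70 × 0.3438 = 80.5 kips.
Allowable strength R_n/Ω = 80.5 / 2 = 40.2 kips.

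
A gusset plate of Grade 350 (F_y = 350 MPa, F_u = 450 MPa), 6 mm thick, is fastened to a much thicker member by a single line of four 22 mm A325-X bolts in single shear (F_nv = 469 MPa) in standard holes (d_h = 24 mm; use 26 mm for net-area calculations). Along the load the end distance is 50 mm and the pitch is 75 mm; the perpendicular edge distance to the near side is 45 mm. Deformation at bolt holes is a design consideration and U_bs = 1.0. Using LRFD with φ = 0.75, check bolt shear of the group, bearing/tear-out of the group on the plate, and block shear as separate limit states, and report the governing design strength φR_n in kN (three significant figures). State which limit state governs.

288 kN (block shear governs)

Bolt shear: A_b = π·22²/4 = 380.1 mm²; R_n = 469 × 380.1 × 4 × 1 / 1000 = 713.1 kN → 0.75 × 713.1 = 535 kN.
Bearing: edge l_c = 38, r_n = 123.1 kN; interior l_c = 51, r_n = 142.6 kN; R_n = 123.1 + 3·142.6 = 550.8 kN → 413 kN.
Block shear: A_gv = 1650, A_nv = 1104, A_nt = 192 mm²; R_n = min(0.6F_uA_nv, 0.6F_yA_gv) + U_bs·F_u·A_nt = 384.5 kN → 288 kN.
Block shear governs: 288 kN.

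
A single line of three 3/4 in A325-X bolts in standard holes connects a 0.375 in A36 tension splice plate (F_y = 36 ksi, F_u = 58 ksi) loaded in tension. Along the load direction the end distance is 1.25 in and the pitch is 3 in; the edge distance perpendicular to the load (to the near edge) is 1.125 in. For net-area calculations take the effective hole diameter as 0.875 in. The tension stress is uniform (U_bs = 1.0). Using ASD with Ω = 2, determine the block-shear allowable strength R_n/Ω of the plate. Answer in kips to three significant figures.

36.8 kips

Shear plane L_v = 1.25 + 2·3 = 7.25 in; A_gv = 7.25 × 0.375 = 2.719 in².
A_nv = (7.25 − 2.5·0.875) × 0.375 = 1.898 in².
A_nt = (1.125 − 0.5·0.875) × 0.375 = 0.2578 in².
0.6 F_u A_nv = 66.07 kips; 0.6 F_y A_gv = 58.72 kips → shear yielding governs the shear term.
R_n = 58.72 + 1.0 × 58 × 0.2578 = 73.68 kips.
Allowable strength R_n/Ω = 73.68 / 2 = 36.8 kips.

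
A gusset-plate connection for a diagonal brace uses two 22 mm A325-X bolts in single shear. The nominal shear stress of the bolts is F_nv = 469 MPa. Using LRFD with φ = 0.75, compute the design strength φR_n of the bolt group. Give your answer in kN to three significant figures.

A_b = π × 22² / 4 = 380.1 mm².
R_n = F_nv · A_b · n · n_s = 469 × 380.1 × 2 × 1 / 1000 = 356.6 kN.
Design strength φR_n = 0.75 × 356.6 = 267 kN.

267 kN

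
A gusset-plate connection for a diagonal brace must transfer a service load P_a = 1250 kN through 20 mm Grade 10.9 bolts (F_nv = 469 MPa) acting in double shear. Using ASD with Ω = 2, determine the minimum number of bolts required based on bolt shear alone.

9 bolts

A_b = π·20²/4 = 314.2 mm².
Per-bolt allowable strength R_n/Ω = 469 × 314.2 × 2 / 1000 / 2 = 147.3 kN.
n ≥ 1250 / 147.3 = 8.484 → use 9 bolts.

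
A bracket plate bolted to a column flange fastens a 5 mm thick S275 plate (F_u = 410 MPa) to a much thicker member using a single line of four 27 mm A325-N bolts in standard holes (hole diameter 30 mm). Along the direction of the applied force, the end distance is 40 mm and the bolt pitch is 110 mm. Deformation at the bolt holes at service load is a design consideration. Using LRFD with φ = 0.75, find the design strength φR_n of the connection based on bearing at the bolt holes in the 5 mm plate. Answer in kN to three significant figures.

345 kN

Per bolt r_n = 1.2 l_c t F_u ≤ 2.4 d t F_u; upper limit = 2.4 × 27 × 5 × 410 / 1000 = 132.8 kN.
Edge bolt: l_c = 40 − 30/2 = 25 mm → 1.2 × 25 × 5 × 410 / 1000 = 61.5 → r_n = 61.5 kN.
Interior bolts: l_c = 110 − 30 = 80 mm → 1.2 × 80 × 5 × 410 / 1000 = 196.8 → r_n = 132.8 kN.
R_n = 1 × 61.5 + 3 × 132.8 = 460 kN.
Design strength φR_n = 0.75 × 460 = 345 kN.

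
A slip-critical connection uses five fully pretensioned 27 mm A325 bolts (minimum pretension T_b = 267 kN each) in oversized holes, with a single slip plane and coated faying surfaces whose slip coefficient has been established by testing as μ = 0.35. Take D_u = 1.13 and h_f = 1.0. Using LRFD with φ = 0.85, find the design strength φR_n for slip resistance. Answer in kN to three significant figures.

449 kN

R_n = μ · D_u · h_f · T_b · n_s · n_b = 0.35 × 1.13 × 1.0 × 267 × 1 × 5 = 528 kN.
Design strength φR_n = 0.85 × 528 = 449 kN.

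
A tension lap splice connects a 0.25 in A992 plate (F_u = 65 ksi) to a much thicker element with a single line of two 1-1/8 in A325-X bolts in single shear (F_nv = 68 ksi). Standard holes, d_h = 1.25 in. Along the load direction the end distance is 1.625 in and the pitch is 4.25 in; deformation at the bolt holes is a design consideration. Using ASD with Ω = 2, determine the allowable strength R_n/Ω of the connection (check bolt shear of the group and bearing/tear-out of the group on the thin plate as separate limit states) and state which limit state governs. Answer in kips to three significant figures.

31.7 kips (bearing governs)

Bolt shear: A_b = π·1.125²/4 = 0.994 in²; R_n = 68 × 0.994 × 2 × 1 = 135.2 kips → 135.2 / 2 = 67.6 kips.
Bearing (1.2 l_c t F_u ≤ 2.4 d t F_u): upper limit = 2.4·1.125·0.25·65 = 43.87 kips.
  Edge l_c = 1.625 − 1.25/2 = 1 → r_n = 19.5 kips; interior l_c = 4.25 − 1.25 = 3 → r_n = 43.87 kips.
  R_n,bearing = 1·19.5 + 1·43.87 = 63.37 kips → 63.37 / 2 = 31.7 kips.
Bearing governs: 31.7 kips.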